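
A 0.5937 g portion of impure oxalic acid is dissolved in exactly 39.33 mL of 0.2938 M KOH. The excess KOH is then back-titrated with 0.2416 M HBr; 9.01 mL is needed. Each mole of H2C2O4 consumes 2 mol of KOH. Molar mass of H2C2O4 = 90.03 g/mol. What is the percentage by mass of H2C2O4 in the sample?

Total n(KOH) added = 0.2938 x 0.03933 = 0.01156 mol.
n(HBr) used = 0.2416 x 0.009010 = 0.002177 mol, which equals the excess n(KOH).
So n(KOH) consumed by the sample = 0.01156 - 0.002177 = 0.009378 mol.
n(H2C2O4) = 0.009378 / 2 = 0.004689 mol.
mass H2C2O4 = 0.004689 x 90.03 = 0.4222 g, so %H2C2O4 = 0.4222/0.5937 x 100 = 71.1%.

71.1%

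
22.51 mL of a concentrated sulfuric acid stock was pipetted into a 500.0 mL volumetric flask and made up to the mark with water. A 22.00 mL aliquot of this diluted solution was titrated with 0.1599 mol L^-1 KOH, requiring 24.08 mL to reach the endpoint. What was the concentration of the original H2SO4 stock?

n(KOH) = 0.1599 x 0.02408 = 0.003850 mol.
n(H2SO4) in the aliquot = 0.003850 x 1/2 = 0.001925 mol.
[diluted H2SO4] = 0.001925 / 0.02200 = 0.08751 M.
Dilution factor = 500.0/22.51 = 22.21, so [stock] = 0.08751 x 22.21 = 1.94 M.

1.94 M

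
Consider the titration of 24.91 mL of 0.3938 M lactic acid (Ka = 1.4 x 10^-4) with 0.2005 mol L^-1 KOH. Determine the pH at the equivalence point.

n(HC3H5O3) = 0.3938 x 0.02491 = 0.009810 mol; V(KOH) at equivalence = 0.009810/0.2005 = 0.04893 L.
At equivalence all the acid is converted to C3H5O3-; total volume = 0.02491 + 0.04893 = 0.07384 L, so [C3H5O3-] = 0.009810/0.07384 = 0.1329 M.
Kb = Kw/Ka = 1.0e-14 / 1.4 x 10^-4 = 7.14e-11.
[OH^-] = sqrt(Kb x [C3H5O3-]) = sqrt(7.14e-11 x 0.1329) = 3.08e-6 M.
pOH = 5.51, so pH = 14.00 - 5.51 = 8.49.

8.49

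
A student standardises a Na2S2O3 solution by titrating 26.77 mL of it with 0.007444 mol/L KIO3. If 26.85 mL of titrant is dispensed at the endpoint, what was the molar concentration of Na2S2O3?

0.0448 M

n(KIO3) = 0.007444 x 0.02685 = 0.0001999 mol.
From the balanced equation, 1 mol KIO3 reacts with 6 mol Na2S2O3, so n(Na2S2O3) = 0.0001999 x 6/1 = 0.001199 mol.
[Na2S2O3] = 0.001199 / 0.02677 L = 0.0448 M.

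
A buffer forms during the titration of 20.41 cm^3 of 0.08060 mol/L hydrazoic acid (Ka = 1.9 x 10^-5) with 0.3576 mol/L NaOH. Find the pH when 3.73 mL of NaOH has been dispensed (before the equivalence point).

5.35

Initial n(HN3) = 0.08060 x 0.02041 = 0.001645 mol.
n(NaOH) added = 0.3576 x 0.003730 = 0.001334 mol, converting that many moles of HN3 to N3-.
Remaining n(HN3) = 0.0003112 mol; n(N3-) = 0.001334 mol.
By Henderson-Hasselbalch, pH = pKa + log([A^-]/[HA]) = 4.72 + log(0.001334/0.0003112) = 4.72 + (+0.63) = 5.35.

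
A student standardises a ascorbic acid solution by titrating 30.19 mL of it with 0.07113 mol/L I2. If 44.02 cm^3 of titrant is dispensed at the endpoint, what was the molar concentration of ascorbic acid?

0.104 M

n(I2) = 0.07113 x 0.04402 = 0.003131 mol.
From the balanced equation, 1 mol I2 reacts with 1 mol ascorbic acid, so n(ascorbic acid) = 0.003131 x 1/1 = 0.003131 mol.
[ascorbic acid] = 0.003131 / 0.03019 L = 0.104 M.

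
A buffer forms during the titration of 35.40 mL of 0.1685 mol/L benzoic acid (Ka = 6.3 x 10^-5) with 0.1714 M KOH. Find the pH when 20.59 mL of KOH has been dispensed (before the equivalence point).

4.36

Initial n(C6H5COOH) = 0.1685 x 0.03540 = 0.005965 mol.
n(KOH) added = 0.1714 x 0.02059 = 0.003529 mol, converting that many moles of C6H5COOH to C6H5COO-.
Remaining n(C6H5COOH) = 0.002436 mol; n(C6H5COO-) = 0.003529 mol.
By Henderson-Hasselbalch, pH = pKa + log([A^-]/[HA]) = 4.20 + log(0.003529/0.002436) = 4.20 + (+0.16) = 4.36.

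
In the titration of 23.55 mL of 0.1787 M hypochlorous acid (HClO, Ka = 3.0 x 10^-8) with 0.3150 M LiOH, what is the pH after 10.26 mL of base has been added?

8.04

Initial n(HClO) = 0.1787 x 0.02355 = 0.004208 mol.
n(LiOH) added = 0.3150 x 0.01026 = 0.003232 mol, converting that many moles of HClO to ClO-.
Remaining n(HClO) = 0.0009765 mol; n(ClO-) = 0.003232 mol.
By Henderson-Hasselbalch, pH = pKa + log([A^-]/[HA]) = 7.52 + log(0.003232/0.0009765) = 7.52 + (+0.52) = 8.04.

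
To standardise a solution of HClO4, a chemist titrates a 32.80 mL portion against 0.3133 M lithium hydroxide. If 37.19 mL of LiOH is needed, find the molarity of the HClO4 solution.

n(LiOH) delivered = 0.3133 x 0.03719 = 0.01165 mol.
For a 1:1 reaction, n(HClO4) = 0.01165 mol.
[HClO4] = 0.01165 mol / 0.03280 L = 0.355 M.

0.355 M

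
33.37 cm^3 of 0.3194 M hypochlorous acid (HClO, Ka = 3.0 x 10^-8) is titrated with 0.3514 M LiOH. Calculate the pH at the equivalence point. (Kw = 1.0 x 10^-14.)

n(HClO) = 0.3194 x 0.03337 = 0.01066 mol; V(LiOH) at equivalence = 0.01066/0.3514 = 0.03033 L.
At equivalence all the acid is converted to ClO-; total volume = 0.03337 + 0.03033 = 0.06370 L, so [ClO-] = 0.01066/0.06370 = 0.1673 M.
Kb = Kw/Ka = 1.0e-14 / 3.0 x 10^-8 = 3.33e-7.
[OH^-] = sqrt(Kb x [ClO-]) = sqrt(3.33e-7 x 0.1673) = 0.000236 M.
pOH = 3.63, so pH = 14.00 - 3.63 = 10.37.

10.37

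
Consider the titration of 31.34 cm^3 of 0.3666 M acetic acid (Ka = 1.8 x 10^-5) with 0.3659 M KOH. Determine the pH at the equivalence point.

9.00

n(CH3COOH) = 0.3666 x 0.03134 = 0.01149 mol; V(KOH) at equivalence = 0.01149/0.3659 = 0.03140 L.
At equivalence all the acid is converted to CH3COO-; total volume = 0.03134 + 0.03140 = 0.06274 L, so [CH3COO-] = 0.01149/0.06274 = 0.1831 M.
Kb = Kw/Ka = 1.0e-14 / 1.8 x 10^-5 = 5.56e-10.
[OH^-] = sqrt(Kb x [CH3COO-]) = sqrt(5.56e-10 x 0.1831) = 1.01e-5 M.
pOH = 5.00, so pH = 14.00 - 5.00 = 9.00.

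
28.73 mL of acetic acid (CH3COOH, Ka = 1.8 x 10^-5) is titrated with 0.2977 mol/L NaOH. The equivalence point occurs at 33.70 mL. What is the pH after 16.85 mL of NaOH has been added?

4.74

16.85 mL is exactly half the equivalence volume (33.70/2), i.e. the half-equivalence point.
There, n(HA) = n(A^-), so pH = pKa = -log(1.8 x 10^-5) = 4.74.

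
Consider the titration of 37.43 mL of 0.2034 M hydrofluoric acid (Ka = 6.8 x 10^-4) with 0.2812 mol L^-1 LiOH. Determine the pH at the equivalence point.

8.12

n(HF) = 0.2034 x 0.03743 = 0.007613 mol; V(LiOH) at equivalence = 0.007613/0.2812 = 0.02707 L.
At equivalence all the acid is converted to F-; total volume = 0.03743 + 0.02707 = 0.06450 L, so [F-] = 0.007613/0.06450 = 0.1180 M.
Kb = Kw/Ka = 1.0e-14 / 6.8 x 10^-4 = 1.47e-11.
[OH^-] = sqrt(Kb x [F-]) = sqrt(1.47e-11 x 0.1180) = 1.32e-6 M.
pOH = 5.88, so pH = 14.00 - 5.88 = 8.12.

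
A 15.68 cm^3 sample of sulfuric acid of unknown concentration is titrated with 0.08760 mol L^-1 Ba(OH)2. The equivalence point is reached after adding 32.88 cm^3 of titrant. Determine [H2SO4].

0.184 M

n(Ba(OH)2) delivered = 0.08760 x 0.03288 = 0.002880 mol.
For a 1:1 reaction, n(H2SO4) = 0.002880 mol.
[H2SO4] = 0.002880 mol / 0.01568 L = 0.184 M.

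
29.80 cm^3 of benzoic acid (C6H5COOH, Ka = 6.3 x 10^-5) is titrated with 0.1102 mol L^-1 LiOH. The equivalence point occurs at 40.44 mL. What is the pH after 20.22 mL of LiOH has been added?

20.22 mL is exactly half the equivalence volume (40.44/2), i.e. the half-equivalence point.
There, n(HA) = n(A^-), so pH = pKa = -log(6.3 x 10^-5) = 4.20.

4.20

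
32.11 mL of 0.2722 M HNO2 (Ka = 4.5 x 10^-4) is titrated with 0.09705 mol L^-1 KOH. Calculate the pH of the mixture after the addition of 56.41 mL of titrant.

3.57

Initial n(HNO2) = 0.2722 x 0.03211 = 0.008740 mol.
n(KOH) added = 0.09705 x 0.05641 = 0.005475 mol, converting that many moles of HNO2 to NO2-.
Remaining n(HNO2) = 0.003266 mol; n(NO2-) = 0.005475 mol.
By Henderson-Hasselbalch, pH = pKa + log([A^-]/[HA]) = 3.35 + log(0.005475/0.003266) = 3.35 + (+0.22) = 3.57.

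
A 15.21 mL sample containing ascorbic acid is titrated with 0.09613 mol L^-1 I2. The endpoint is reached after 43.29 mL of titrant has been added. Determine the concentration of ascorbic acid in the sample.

n(I2) = 0.09613 x 0.04329 = 0.004161 mol.
From the balanced equation, 1 mol I2 reacts with 1 mol ascorbic acid, so n(ascorbic acid) = 0.004161 x 1/1 = 0.004161 mol.
[ascorbic acid] = 0.004161 / 0.01521 L = 0.274 M.

0.274 M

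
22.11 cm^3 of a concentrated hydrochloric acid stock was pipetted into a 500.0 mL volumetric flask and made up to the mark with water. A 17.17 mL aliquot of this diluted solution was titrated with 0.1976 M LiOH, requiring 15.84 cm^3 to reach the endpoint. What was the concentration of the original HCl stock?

n(LiOH) = 0.1976 x 0.01584 = 0.003130 mol.
n(HCl) in the aliquot = 0.003130 mol.
[diluted HCl] = 0.003130 / 0.01717 = 0.1823 M.
Dilution factor = 500.0/22.11 = 22.61, so [stock] = 0.1823 x 22.61 = 4.12 M.

4.12 M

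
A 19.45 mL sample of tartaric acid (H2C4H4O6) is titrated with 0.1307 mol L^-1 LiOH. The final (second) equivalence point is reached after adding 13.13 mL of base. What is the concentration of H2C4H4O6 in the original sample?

n(LiOH) = 0.1307 x 0.01313 = 0.001716 mol.
At the final (second) equivalence point, 2 mol OH^- react per mol H2C4H4O6, so n(H2C4H4O6) = 0.001716 / 2 = 0.0008580 mol.
[H2C4H4O6] = 0.0008580 / 0.01945 L = 0.0441 M.

0.0441 M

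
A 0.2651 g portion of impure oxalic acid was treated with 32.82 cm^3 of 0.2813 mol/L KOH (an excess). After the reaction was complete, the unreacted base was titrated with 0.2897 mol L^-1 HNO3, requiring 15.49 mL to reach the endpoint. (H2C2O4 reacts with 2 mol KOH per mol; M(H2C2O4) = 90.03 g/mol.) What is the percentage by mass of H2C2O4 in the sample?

80.6%

Total n(KOH) added = 0.2813 x 0.03282 = 0.009232 mol.
n(HNO3) used = 0.2897 x 0.01549 = 0.004487 mol, which equals the excess n(KOH).
So n(KOH) consumed by the sample = 0.009232 - 0.004487 = 0.004745 mol.
n(H2C2O4) = 0.004745 / 2 = 0.002372 mol.
mass H2C2O4 = 0.002372 x 90.03 = 0.2136 g, so %H2C2O4 = 0.2136/0.2651 x 100 = 80.6%.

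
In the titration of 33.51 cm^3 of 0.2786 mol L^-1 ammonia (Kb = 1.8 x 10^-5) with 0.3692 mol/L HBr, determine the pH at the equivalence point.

5.03

n(NH3) = 0.2786 x 0.03351 = 0.009336 mol; V(HBr) at equivalence = 0.009336/0.3692 = 0.02529 L.
At equivalence the base is fully converted to NH4+; total volume = 0.05880 L, so [NH4+] = 0.009336/0.05880 = 0.1588 M.
Ka(NH4+) = Kw/Kb = 1.0e-14 / 1.8 x 10^-5 = 5.56e-10.
[H^+] = sqrt(Ka x [NH4+]) = sqrt(5.56e-10 x 0.1588) = 9.39e-6 M.
pH = -log(9.39e-6) = 5.03.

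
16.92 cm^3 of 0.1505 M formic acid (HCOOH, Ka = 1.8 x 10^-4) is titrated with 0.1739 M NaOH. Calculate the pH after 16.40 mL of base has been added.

n(acid) = 0.1505 x 0.01692 = 0.002546 mol; n(NaOH) added = 0.1739 x 0.01640 = 0.002852 mol.
Base is in excess by 0.002852 - 0.002546 = 0.0003055 mol in a total volume of 0.03332 L.
[OH^-] = 0.0003055/0.03332 = 0.009169 M, so pOH = 2.04 and pH = 14.00 - 2.04 = 11.96.

11.96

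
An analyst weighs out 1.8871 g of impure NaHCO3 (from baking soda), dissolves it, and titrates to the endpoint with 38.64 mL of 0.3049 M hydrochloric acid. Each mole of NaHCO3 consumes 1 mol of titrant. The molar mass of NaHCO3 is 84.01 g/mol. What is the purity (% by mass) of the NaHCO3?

52.4%

n(HCl) = 0.3049 x 0.03864 = 0.01178 mol.
n(NaHCO3) = 0.01178 / 1 = 0.01178 mol.
mass of NaHCO3 = 0.01178 x 84.01 = 0.9898 g.
% purity = 0.9898 / 1.8871 x 100 = 52.4%.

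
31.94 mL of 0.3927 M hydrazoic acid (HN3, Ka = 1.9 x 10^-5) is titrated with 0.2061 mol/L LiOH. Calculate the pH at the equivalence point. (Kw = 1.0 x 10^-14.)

n(HN3) = 0.3927 x 0.03194 = 0.01254 mol; V(LiOH) at equivalence = 0.01254/0.2061 = 0.06086 L.
At equivalence all the acid is converted to N3-; total volume = 0.03194 + 0.06086 = 0.09280 L, so [N3-] = 0.01254/0.09280 = 0.1352 M.
Kb = Kw/Ka = 1.0e-14 / 1.9 x 10^-5 = 5.26e-10.
[OH^-] = sqrt(Kb x [N3-]) = sqrt(5.26e-10 x 0.1352) = 8.43e-6 M.
pOH = 5.07, so pH = 14.00 - 5.07 = 8.93.

8.93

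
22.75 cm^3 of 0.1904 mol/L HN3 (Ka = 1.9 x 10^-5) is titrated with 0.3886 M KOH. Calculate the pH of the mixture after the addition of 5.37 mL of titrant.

Initial n(HN3) = 0.1904 x 0.02275 = 0.004332 mol.
n(KOH) added = 0.3886 x 0.005370 = 0.002087 mol, converting that many moles of HN3 to N3-.
Remaining n(HN3) = 0.002245 mol; n(N3-) = 0.002087 mol.
By Henderson-Hasselbalch, pH = pKa + log([A^-]/[HA]) = 4.72 + log(0.002087/0.002245) = 4.72 + (-0.03) = 4.69.

4.69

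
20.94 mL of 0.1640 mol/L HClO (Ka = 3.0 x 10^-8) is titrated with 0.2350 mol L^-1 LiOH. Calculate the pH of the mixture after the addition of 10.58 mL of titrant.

Initial n(HClO) = 0.1640 x 0.02094 = 0.003434 mol.
n(LiOH) added = 0.2350 x 0.01058 = 0.002486 mol, converting that many moles of HClO to ClO-.
Remaining n(HClO) = 0.0009479 mol; n(ClO-) = 0.002486 mol.
By Henderson-Hasselbalch, pH = pKa + log([A^-]/[HA]) = 7.52 + log(0.002486/0.0009479) = 7.52 + (+0.42) = 7.94.

7.94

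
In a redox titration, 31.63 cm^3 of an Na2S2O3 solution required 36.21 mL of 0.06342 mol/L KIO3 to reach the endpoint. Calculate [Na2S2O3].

n(KIO3) = 0.06342 x 0.03621 = 0.002296 mol.
From the balanced equation, 1 mol KIO3 reacts with 6 mol Na2S2O3, so n(Na2S2O3) = 0.002296 x 6/1 = 0.01378 mol.
[Na2S2O3] = 0.01378 / 0.03163 L = 0.436 M.

0.436 M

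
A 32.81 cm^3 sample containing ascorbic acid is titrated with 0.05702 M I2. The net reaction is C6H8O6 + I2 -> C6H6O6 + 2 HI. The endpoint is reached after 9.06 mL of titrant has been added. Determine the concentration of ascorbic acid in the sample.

n(I2) = 0.05702 x 0.009060 = 0.0005166 mol.
From the balanced equation, 1 mol I2 reacts with 1 mol ascorbic acid, so n(ascorbic acid) = 0.0005166 x 1/1 = 0.0005166 mol.
[ascorbic acid] = 0.0005166 / 0.03281 L = 0.0157 M.

0.0157 M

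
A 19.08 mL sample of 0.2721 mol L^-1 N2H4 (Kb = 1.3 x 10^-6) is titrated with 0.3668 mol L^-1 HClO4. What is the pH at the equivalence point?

n(N2H4) = 0.2721 x 0.01908 = 0.005192 mol; V(HClO4) at equivalence = 0.005192/0.3668 = 0.01415 L.
At equivalence the base is fully converted to N2H5+; total volume = 0.03323 L, so [N2H5+] = 0.005192/0.03323 = 0.1562 M.
Ka(N2H5+) = Kw/Kb = 1.0e-14 / 1.3 x 10^-6 = 7.69e-9.
[H^+] = sqrt(Ka x [N2H5+]) = sqrt(7.69e-9 x 0.1562) = 3.47e-5 M.
pH = -log(3.47e-5) = 4.46.

4.46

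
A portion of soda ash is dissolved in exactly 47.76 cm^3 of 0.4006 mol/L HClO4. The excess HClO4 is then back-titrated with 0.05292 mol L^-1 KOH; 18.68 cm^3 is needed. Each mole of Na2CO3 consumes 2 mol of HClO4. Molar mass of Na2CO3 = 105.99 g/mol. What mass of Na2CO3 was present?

Total n(HClO4) added = 0.4006 x 0.04776 = 0.01913 mol.
n(KOH) used = 0.05292 x 0.01868 = 0.0009885 mol, which equals the excess n(HClO4).
So n(HClO4) consumed by the sample = 0.01913 - 0.0009885 = 0.01814 mol.
n(Na2CO3) = 0.01814 / 2 = 0.009072 mol.
mass = 0.009072 mol x 105.99 g/mol = 0.962 g.

0.962 g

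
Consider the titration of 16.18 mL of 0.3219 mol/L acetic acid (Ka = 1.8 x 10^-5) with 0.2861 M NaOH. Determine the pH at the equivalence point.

8.96

n(CH3COOH) = 0.3219 x 0.01618 = 0.005208 mol; V(NaOH) at equivalence = 0.005208/0.2861 = 0.01820 L.
At equivalence all the acid is converted to CH3COO-; total volume = 0.01618 + 0.01820 = 0.03438 L, so [CH3COO-] = 0.005208/0.03438 = 0.1515 M.
Kb = Kw/Ka = 1.0e-14 / 1.8 x 10^-5 = 5.56e-10.
[OH^-] = sqrt(Kb x [CH3COO-]) = sqrt(5.56e-10 x 0.1515) = 9.17e-6 M.
pOH = 5.04, so pH = 14.00 - 5.04 = 8.96.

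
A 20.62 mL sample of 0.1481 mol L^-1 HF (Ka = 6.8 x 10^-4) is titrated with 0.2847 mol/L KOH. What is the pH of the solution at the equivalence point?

n(HF) = 0.1481 x 0.02062 = 0.003054 mol; V(KOH) at equivalence = 0.003054/0.2847 = 0.01073 L.
At equivalence all the acid is converted to F-; total volume = 0.02062 + 0.01073 = 0.03135 L, so [F-] = 0.003054/0.03135 = 0.09742 M.
Kb = Kw/Ka = 1.0e-14 / 6.8 x 10^-4 = 1.47e-11.
[OH^-] = sqrt(Kb x [F-]) = sqrt(1.47e-11 x 0.09742) = 1.20e-6 M.
pOH = 5.92, so pH = 14.00 - 5.92 = 8.08.

8.08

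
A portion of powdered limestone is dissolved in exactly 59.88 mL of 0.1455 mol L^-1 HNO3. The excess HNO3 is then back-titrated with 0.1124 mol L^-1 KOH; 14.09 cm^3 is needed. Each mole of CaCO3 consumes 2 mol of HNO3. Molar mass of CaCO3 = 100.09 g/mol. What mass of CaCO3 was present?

0.357 g

Total n(HNO3) added = 0.1455 x 0.05988 = 0.008713 mol.
n(KOH) used = 0.1124 x 0.01409 = 0.001584 mol, which equals the excess n(HNO3).
So n(HNO3) consumed by the sample = 0.008713 - 0.001584 = 0.007129 mol.
n(CaCO3) = 0.007129 / 2 = 0.003564 mol.
mass = 0.003564 mol x 100.09 g/mol = 0.357 g.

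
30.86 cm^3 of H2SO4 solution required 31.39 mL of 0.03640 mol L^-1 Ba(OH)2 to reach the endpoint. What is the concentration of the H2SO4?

0.0370 M

n(Ba(OH)2) delivered = 0.03640 x 0.03139 = 0.001143 mol.
For a 1:1 reaction, n(H2SO4) = 0.001143 mol.
[H2SO4] = 0.001143 mol / 0.03086 L = 0.0370 M.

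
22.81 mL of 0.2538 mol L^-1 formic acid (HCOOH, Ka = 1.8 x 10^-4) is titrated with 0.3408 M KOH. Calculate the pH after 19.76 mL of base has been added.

n(acid) = 0.2538 x 0.02281 = 0.005789 mol; n(KOH) added = 0.3408 x 0.01976 = 0.006734 mol.
Base is in excess by 0.006734 - 0.005789 = 0.0009450 mol in a total volume of 0.04257 L.
[OH^-] = 0.0009450/0.04257 = 0.02220 M, so pOH = 1.65 and pH = 14.00 - 1.65 = 12.35.

12.35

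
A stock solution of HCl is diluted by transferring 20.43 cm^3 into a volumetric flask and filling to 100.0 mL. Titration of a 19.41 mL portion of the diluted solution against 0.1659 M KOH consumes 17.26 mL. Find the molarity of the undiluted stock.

n(KOH) = 0.1659 x 0.01726 = 0.002863 mol.
n(HCl) in the aliquot = 0.002863 mol.
[diluted HCl] = 0.002863 / 0.01941 = 0.1475 M.
Dilution factor = 100.0/20.43 = 4.895, so [stock] = 0.1475 x 4.895 = 0.722 M.

0.722 M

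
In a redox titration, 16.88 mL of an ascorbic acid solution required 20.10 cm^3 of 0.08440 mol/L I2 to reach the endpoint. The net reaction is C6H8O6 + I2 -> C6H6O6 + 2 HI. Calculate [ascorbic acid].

0.101 M

n(I2) = 0.08440 x 0.02010 = 0.001696 mol.
From the balanced equation, 1 mol I2 reacts with 1 mol ascorbic acid, so n(ascorbic acid) = 0.001696 x 1/1 = 0.001696 mol.
[ascorbic acid] = 0.001696 / 0.01688 L = 0.101 M.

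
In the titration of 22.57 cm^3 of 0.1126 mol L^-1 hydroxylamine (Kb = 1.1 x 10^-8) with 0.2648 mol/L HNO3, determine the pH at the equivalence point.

3.57

n(NH2OH) = 0.1126 x 0.02257 = 0.002541 mol; V(HNO3) at equivalence = 0.002541/0.2648 = 0.009597 L.
At equivalence the base is fully converted to NH3OH+; total volume = 0.03217 L, so [NH3OH+] = 0.002541/0.03217 = 0.07900 M.
Ka(NH3OH+) = Kw/Kb = 1.0e-14 / 1.1 x 10^-8 = 9.09e-7.
[H^+] = sqrt(Ka x [NH3OH+]) = sqrt(9.09e-7 x 0.07900) = 0.000268 M.
pH = -log(0.000268) = 3.57.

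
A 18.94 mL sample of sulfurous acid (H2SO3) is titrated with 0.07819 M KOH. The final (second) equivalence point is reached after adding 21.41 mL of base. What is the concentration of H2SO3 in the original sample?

n(KOH) = 0.07819 x 0.02141 = 0.001674 mol.
At the final (second) equivalence point, 2 mol OH^- react per mol H2SO3, so n(H2SO3) = 0.001674 / 2 = 0.0008370 mol.
[H2SO3] = 0.0008370 / 0.01894 L = 0.0442 M.

0.0442 M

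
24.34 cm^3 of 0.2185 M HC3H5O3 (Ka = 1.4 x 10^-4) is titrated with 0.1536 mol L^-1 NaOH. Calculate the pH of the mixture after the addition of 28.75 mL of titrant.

Initial n(HC3H5O3) = 0.2185 x 0.02434 = 0.005318 mol.
n(NaOH) added = 0.1536 x 0.02875 = 0.004416 mol, converting that many moles of HC3H5O3 to C3H5O3-.
Remaining n(HC3H5O3) = 0.0009023 mol; n(C3H5O3-) = 0.004416 mol.
By Henderson-Hasselbalch, pH = pKa + log([A^-]/[HA]) = 3.85 + log(0.004416/0.0009023) = 3.85 + (+0.69) = 4.54.

4.54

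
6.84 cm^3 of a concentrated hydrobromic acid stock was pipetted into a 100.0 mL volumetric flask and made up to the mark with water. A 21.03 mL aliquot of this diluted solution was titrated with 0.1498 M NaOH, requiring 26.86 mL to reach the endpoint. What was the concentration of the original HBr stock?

2.80 M

n(NaOH) = 0.1498 x 0.02686 = 0.004024 mol.
n(HBr) in the aliquot = 0.004024 mol.
[diluted HBr] = 0.004024 / 0.02103 = 0.1913 M.
Dilution factor = 100.0/6.840 = 14.62, so [stock] = 0.1913 x 14.62 = 2.80 M.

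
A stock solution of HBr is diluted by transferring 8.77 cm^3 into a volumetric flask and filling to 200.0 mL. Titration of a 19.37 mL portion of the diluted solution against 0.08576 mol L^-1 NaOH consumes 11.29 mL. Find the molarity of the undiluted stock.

1.14 M

n(NaOH) = 0.08576 x 0.01129 = 0.0009682 mol.
n(HBr) in the aliquot = 0.0009682 mol.
[diluted HBr] = 0.0009682 / 0.01937 = 0.04999 M.
Dilution factor = 200.0/8.770 = 22.81, so [stock] = 0.04999 x 22.81 = 1.14 M.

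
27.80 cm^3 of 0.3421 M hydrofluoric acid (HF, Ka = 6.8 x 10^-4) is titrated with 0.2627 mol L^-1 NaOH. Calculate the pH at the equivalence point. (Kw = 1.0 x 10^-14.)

8.17

n(HF) = 0.3421 x 0.02780 = 0.009510 mol; V(NaOH) at equivalence = 0.009510/0.2627 = 0.03620 L.
At equivalence all the acid is converted to F-; total volume = 0.02780 + 0.03620 = 0.06400 L, so [F-] = 0.009510/0.06400 = 0.1486 M.
Kb = Kw/Ka = 1.0e-14 / 6.8 x 10^-4 = 1.47e-11.
[OH^-] = sqrt(Kb x [F-]) = sqrt(1.47e-11 x 0.1486) = 1.48e-6 M.
pOH = 5.83, so pH = 14.00 - 5.83 = 8.17.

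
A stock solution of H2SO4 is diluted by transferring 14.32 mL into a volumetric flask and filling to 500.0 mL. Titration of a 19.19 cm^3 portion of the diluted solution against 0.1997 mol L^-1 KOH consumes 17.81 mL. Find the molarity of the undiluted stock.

n(KOH) = 0.1997 x 0.01781 = 0.003557 mol.
n(H2SO4) in the aliquot = 0.003557 x 1/2 = 0.001778 mol.
[diluted H2SO4] = 0.001778 / 0.01919 = 0.09267 M.
Dilution factor = 500.0/14.32 = 34.92, so [stock] = 0.09267 x 34.92 = 3.24 M.

3.24 M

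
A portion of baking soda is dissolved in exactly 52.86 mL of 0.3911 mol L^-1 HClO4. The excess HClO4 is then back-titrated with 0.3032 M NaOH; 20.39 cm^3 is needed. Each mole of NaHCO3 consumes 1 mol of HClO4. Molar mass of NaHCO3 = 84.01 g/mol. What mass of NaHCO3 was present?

1.22 g

Total n(HClO4) added = 0.3911 x 0.05286 = 0.02067 mol.
n(NaOH) used = 0.3032 x 0.02039 = 0.006182 mol, which equals the excess n(HClO4).
So n(HClO4) consumed by the sample = 0.02067 - 0.006182 = 0.01449 mol.
n(NaHCO3) = 0.01449 / 1 = 0.01449 mol.
mass = 0.01449 mol x 84.01 g/mol = 1.22 g.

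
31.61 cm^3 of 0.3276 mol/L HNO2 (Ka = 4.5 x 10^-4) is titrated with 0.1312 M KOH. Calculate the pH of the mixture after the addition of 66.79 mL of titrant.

Initial n(HNO2) = 0.3276 x 0.03161 = 0.01036 mol.
n(KOH) added = 0.1312 x 0.06679 = 0.008763 mol, converting that many moles of HNO2 to NO2-.
Remaining n(HNO2) = 0.001593 mol; n(NO2-) = 0.008763 mol.
By Henderson-Hasselbalch, pH = pKa + log([A^-]/[HA]) = 3.35 + log(0.008763/0.001593) = 3.35 + (+0.74) = 4.09.

4.09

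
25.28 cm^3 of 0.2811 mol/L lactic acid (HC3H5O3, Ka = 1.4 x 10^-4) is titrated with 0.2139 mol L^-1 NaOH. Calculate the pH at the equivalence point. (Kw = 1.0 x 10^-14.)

n(HC3H5O3) = 0.2811 x 0.02528 = 0.007106 mol; V(NaOH) at equivalence = 0.007106/0.2139 = 0.03322 L.
At equivalence all the acid is converted to C3H5O3-; total volume = 0.02528 + 0.03322 = 0.05850 L, so [C3H5O3-] = 0.007106/0.05850 = 0.1215 M.
Kb = Kw/Ka = 1.0e-14 / 1.4 x 10^-4 = 7.14e-11.
[OH^-] = sqrt(Kb x [C3H5O3-]) = sqrt(7.14e-11 x 0.1215) = 2.95e-6 M.
pOH = 5.53, so pH = 14.00 - 5.53 = 8.47.

8.47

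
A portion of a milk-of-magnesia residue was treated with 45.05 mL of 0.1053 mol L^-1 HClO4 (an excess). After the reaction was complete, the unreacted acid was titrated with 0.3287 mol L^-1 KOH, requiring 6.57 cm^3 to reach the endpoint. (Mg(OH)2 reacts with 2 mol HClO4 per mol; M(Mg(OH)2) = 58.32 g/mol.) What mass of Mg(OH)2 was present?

0.0754 g

Total n(HClO4) added = 0.1053 x 0.04505 = 0.004744 mol.
n(KOH) used = 0.3287 x 0.006570 = 0.002160 mol, which equals the excess n(HClO4).
So n(HClO4) consumed by the sample = 0.004744 - 0.002160 = 0.002584 mol.
n(Mg(OH)2) = 0.002584 / 2 = 0.001292 mol.
mass = 0.001292 mol x 58.32 g/mol = 0.0754 g.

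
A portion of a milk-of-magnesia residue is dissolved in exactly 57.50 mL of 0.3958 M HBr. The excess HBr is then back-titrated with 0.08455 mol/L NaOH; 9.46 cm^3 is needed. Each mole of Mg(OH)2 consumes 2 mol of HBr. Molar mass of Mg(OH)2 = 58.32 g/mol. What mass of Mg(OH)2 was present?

Total n(HBr) added = 0.3958 x 0.05750 = 0.02276 mol.
n(NaOH) used = 0.08455 x 0.009460 = 0.0007998 mol, which equals the excess n(HBr).
So n(HBr) consumed by the sample = 0.02276 - 0.0007998 = 0.02196 mol.
n(Mg(OH)2) = 0.02196 / 2 = 0.01098 mol.
mass = 0.01098 mol x 58.32 g/mol = 0.640 g.

0.640 g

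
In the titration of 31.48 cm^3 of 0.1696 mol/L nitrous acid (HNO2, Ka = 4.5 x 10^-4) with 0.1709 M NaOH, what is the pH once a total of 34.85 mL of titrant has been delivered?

n(acid) = 0.1696 x 0.03148 = 0.005339 mol; n(NaOH) added = 0.1709 x 0.03485 = 0.005956 mol.
Base is in excess by 0.005956 - 0.005339 = 0.0006169 mol in a total volume of 0.06633 L.
[OH^-] = 0.0006169/0.06633 = 0.009300 M, so pOH = 2.03 and pH = 14.00 - 2.03 = 11.97.

11.97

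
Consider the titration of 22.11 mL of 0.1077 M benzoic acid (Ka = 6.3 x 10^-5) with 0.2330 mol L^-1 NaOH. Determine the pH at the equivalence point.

8.53

n(C6H5COOH) = 0.1077 x 0.02211 = 0.002381 mol; V(NaOH) at equivalence = 0.002381/0.2330 = 0.01022 L.
At equivalence all the acid is converted to C6H5COO-; total volume = 0.02211 + 0.01022 = 0.03233 L, so [C6H5COO-] = 0.002381/0.03233 = 0.07365 M.
Kb = Kw/Ka = 1.0e-14 / 6.3 x 10^-5 = 1.59e-10.
[OH^-] = sqrt(Kb x [C6H5COO-]) = sqrt(1.59e-10 x 0.07365) = 3.42e-6 M.
pOH = 5.47, so pH = 14.00 - 5.47 = 8.53.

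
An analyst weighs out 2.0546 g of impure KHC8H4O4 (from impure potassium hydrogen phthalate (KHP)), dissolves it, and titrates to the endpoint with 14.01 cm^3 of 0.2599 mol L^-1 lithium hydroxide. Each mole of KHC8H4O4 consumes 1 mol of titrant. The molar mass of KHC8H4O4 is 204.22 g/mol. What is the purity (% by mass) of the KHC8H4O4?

36.2%

n(LiOH) = 0.2599 x 0.01401 = 0.003641 mol.
n(KHC8H4O4) = 0.003641 / 1 = 0.003641 mol.
mass of KHC8H4O4 = 0.003641 x 204.22 = 0.7436 g.
% purity = 0.7436 / 2.0546 x 100 = 36.2%.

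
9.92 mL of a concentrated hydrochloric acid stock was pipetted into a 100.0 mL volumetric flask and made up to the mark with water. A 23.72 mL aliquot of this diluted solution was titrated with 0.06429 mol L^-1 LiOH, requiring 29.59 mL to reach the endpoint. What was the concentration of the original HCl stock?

n(LiOH) = 0.06429 x 0.02959 = 0.001902 mol.
n(HCl) in the aliquot = 0.001902 mol.
[diluted HCl] = 0.001902 / 0.02372 = 0.08020 M.
Dilution factor = 100.0/9.920 = 10.08, so [stock] = 0.08020 x 10.08 = 0.808 M.

0.808 M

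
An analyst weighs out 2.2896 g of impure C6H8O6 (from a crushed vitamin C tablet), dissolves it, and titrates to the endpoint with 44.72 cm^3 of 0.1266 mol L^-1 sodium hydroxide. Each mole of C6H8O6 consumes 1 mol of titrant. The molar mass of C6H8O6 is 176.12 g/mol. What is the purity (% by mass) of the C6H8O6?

n(NaOH) = 0.1266 x 0.04472 = 0.005662 mol.
n(C6H8O6) = 0.005662 / 1 = 0.005662 mol.
mass of C6H8O6 = 0.005662 x 176.12 = 0.9971 g.
% purity = 0.9971 / 2.2896 x 100 = 43.5%.

43.5%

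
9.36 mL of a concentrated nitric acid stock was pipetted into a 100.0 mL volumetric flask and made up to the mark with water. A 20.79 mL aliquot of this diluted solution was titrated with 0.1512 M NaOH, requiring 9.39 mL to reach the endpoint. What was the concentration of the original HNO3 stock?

n(NaOH) = 0.1512 x 0.009390 = 0.001420 mol.
n(HNO3) in the aliquot = 0.001420 mol.
[diluted HNO3] = 0.001420 / 0.02079 = 0.06829 M.
Dilution factor = 100.0/9.360 = 10.68, so [stock] = 0.06829 x 10.68 = 0.730 M.

0.730 M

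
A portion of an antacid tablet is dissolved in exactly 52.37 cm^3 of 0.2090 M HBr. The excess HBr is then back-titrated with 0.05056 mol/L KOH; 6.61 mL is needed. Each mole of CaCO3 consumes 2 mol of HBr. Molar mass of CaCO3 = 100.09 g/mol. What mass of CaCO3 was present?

Total n(HBr) added = 0.2090 x 0.05237 = 0.01095 mol.
n(KOH) used = 0.05056 x 0.006610 = 0.0003342 mol, which equals the excess n(HBr).
So n(HBr) consumed by the sample = 0.01095 - 0.0003342 = 0.01061 mol.
n(CaCO3) = 0.01061 / 2 = 0.005306 mol.
mass = 0.005306 mol x 100.09 g/mol = 0.531 g.

0.531 g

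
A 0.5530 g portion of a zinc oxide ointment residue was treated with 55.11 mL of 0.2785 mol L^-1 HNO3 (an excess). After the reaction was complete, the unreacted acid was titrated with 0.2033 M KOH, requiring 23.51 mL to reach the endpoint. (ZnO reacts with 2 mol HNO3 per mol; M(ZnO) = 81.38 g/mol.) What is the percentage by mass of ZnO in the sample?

77.8%

Total n(HNO3) added = 0.2785 x 0.05511 = 0.01535 mol.
n(KOH) used = 0.2033 x 0.02351 = 0.004780 mol, which equals the excess n(HNO3).
So n(HNO3) consumed by the sample = 0.01535 - 0.004780 = 0.01057 mol.
n(ZnO) = 0.01057 / 2 = 0.005284 mol.
mass ZnO = 0.005284 x 81.38 = 0.4300 g, so %ZnO = 0.4300/0.5530 x 100 = 77.8%.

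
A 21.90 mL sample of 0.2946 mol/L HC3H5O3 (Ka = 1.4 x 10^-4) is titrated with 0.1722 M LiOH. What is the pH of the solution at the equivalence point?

n(HC3H5O3) = 0.2946 x 0.02190 = 0.006452 mol; V(LiOH) at equivalence = 0.006452/0.1722 = 0.03747 L.
At equivalence all the acid is converted to C3H5O3-; total volume = 0.02190 + 0.03747 = 0.05937 L, so [C3H5O3-] = 0.006452/0.05937 = 0.1087 M.
Kb = Kw/Ka = 1.0e-14 / 1.4 x 10^-4 = 7.14e-11.
[OH^-] = sqrt(Kb x [C3H5O3-]) = sqrt(7.14e-11 x 0.1087) = 2.79e-6 M.
pOH = 5.55, so pH = 14.00 - 5.55 = 8.45.

8.45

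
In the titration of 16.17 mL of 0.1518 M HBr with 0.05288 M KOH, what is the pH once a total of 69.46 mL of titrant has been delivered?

12.15

n(acid) = 0.1518 x 0.01617 = 0.002455 mol; n(KOH) added = 0.05288 x 0.06946 = 0.003673 mol.
Base is in excess by 0.003673 - 0.002455 = 0.001218 mol in a total volume of 0.08563 L.
[OH^-] = 0.001218/0.08563 = 0.01423 M, so pOH = 1.85 and pH = 14.00 - 1.85 = 12.15.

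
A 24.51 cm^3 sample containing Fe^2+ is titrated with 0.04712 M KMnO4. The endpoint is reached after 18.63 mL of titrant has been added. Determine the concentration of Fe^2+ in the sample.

0.179 M

n(KMnO4) = 0.04712 x 0.01863 = 0.0008778 mol.
From the balanced equation, 1 mol KMnO4 reacts with 5 mol Fe^2+, so n(Fe^2+) = 0.0008778 x 5/1 = 0.004389 mol.
[Fe^2+] = 0.004389 / 0.02451 L = 0.179 M.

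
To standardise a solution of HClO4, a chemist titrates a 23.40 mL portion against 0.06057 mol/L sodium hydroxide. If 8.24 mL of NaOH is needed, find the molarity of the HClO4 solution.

0.0213 M

n(NaOH) delivered = 0.06057 x 0.008240 = 0.0004991 mol.
For a 1:1 reaction, n(HClO4) = 0.0004991 mol.
[HClO4] = 0.0004991 mol / 0.02340 L = 0.0213 M.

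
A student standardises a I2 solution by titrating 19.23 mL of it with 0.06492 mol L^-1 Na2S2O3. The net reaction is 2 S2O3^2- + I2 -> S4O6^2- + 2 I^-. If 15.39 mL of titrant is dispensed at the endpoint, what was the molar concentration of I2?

n(Na2S2O3) = 0.06492 x 0.01539 = 0.0009991 mol.
From the balanced equation, 2 mol Na2S2O3 reacts with 1 mol I2, so n(I2) = 0.0009991 x 1/2 = 0.0004996 mol.
[I2] = 0.0004996 / 0.01923 L = 0.0260 M.

0.0260 M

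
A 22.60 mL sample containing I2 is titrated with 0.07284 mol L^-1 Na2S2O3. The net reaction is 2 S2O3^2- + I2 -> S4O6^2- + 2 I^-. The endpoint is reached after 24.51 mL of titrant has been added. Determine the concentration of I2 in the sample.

n(Na2S2O3) = 0.07284 x 0.02451 = 0.001785 mol.
From the balanced equation, 2 mol Na2S2O3 reacts with 1 mol I2, so n(I2) = 0.001785 x 1/2 = 0.0008927 mol.
[I2] = 0.0008927 / 0.02260 L = 0.0395 M.

0.0395 M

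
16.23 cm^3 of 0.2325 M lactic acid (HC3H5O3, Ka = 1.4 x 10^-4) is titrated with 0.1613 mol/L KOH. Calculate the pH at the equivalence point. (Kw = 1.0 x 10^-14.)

n(HC3H5O3) = 0.2325 x 0.01623 = 0.003773 mol; V(KOH) at equivalence = 0.003773/0.1613 = 0.02339 L.
At equivalence all the acid is converted to C3H5O3-; total volume = 0.01623 + 0.02339 = 0.03962 L, so [C3H5O3-] = 0.003773/0.03962 = 0.09523 M.
Kb = Kw/Ka = 1.0e-14 / 1.4 x 10^-4 = 7.14e-11.
[OH^-] = sqrt(Kb x [C3H5O3-]) = sqrt(7.14e-11 x 0.09523) = 2.61e-6 M.
pOH = 5.58, so pH = 14.00 - 5.58 = 8.42.

8.42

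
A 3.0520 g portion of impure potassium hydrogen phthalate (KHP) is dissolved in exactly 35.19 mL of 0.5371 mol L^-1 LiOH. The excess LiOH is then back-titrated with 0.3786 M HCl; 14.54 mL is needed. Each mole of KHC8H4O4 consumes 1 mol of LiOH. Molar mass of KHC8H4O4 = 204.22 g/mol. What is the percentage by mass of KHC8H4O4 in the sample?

Total n(LiOH) added = 0.5371 x 0.03519 = 0.01890 mol.
n(HCl) used = 0.3786 x 0.01454 = 0.005505 mol, which equals the excess n(LiOH).
So n(LiOH) consumed by the sample = 0.01890 - 0.005505 = 0.01340 mol.
n(KHC8H4O4) = 0.01340 / 1 = 0.01340 mol.
mass KHC8H4O4 = 0.01340 x 204.22 = 2.736 g, so %KHC8H4O4 = 2.736/3.0520 x 100 = 89.6%.

89.6%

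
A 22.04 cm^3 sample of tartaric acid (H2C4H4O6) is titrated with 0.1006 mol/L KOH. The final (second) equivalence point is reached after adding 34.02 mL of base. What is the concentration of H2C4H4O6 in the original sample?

n(KOH) = 0.1006 x 0.03402 = 0.003422 mol.
At the final (second) equivalence point, 2 mol OH^- react per mol H2C4H4O6, so n(H2C4H4O6) = 0.003422 / 2 = 0.001711 mol.
[H2C4H4O6] = 0.001711 / 0.02204 L = 0.0776 M.

0.0776 M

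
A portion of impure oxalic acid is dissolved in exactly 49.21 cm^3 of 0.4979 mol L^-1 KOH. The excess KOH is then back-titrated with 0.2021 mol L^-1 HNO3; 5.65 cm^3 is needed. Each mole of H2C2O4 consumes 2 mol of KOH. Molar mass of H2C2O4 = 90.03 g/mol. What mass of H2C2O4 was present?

Total n(KOH) added = 0.4979 x 0.04921 = 0.02450 mol.
n(HNO3) used = 0.2021 x 0.005650 = 0.001142 mol, which equals the excess n(KOH).
So n(KOH) consumed by the sample = 0.02450 - 0.001142 = 0.02336 mol.
n(H2C2O4) = 0.02336 / 2 = 0.01168 mol.
mass = 0.01168 mol x 90.03 g/mol = 1.05 g.

1.05 g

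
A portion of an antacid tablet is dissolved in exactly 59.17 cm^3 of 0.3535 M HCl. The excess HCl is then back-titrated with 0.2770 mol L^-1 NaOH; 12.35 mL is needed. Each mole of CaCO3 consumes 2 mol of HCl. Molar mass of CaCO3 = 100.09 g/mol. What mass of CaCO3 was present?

Total n(HCl) added = 0.3535 x 0.05917 = 0.02092 mol.
n(NaOH) used = 0.2770 x 0.01235 = 0.003421 mol, which equals the excess n(HCl).
So n(HCl) consumed by the sample = 0.02092 - 0.003421 = 0.01750 mol.
n(CaCO3) = 0.01750 / 2 = 0.008748 mol.
mass = 0.008748 mol x 100.09 g/mol = 0.876 g.

0.876 g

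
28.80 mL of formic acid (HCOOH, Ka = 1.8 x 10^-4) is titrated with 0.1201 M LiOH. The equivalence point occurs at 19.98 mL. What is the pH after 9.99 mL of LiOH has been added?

3.74

9.99 mL is exactly half the equivalence volume (19.98/2), i.e. the half-equivalence point.
There, n(HA) = n(A^-), so pH = pKa = -log(1.8 x 10^-4) = 3.74.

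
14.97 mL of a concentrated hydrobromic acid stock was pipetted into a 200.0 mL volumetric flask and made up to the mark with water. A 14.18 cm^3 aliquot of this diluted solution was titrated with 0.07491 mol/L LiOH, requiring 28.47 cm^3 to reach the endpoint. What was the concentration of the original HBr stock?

n(LiOH) = 0.07491 x 0.02847 = 0.002133 mol.
n(HBr) in the aliquot = 0.002133 mol.
[diluted HBr] = 0.002133 / 0.01418 = 0.1504 M.
Dilution factor = 200.0/14.97 = 13.36, so [stock] = 0.1504 x 13.36 = 2.01 M.

2.01 M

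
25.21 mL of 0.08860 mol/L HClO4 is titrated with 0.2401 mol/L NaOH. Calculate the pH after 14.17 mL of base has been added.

12.47

n(acid) = 0.08860 x 0.02521 = 0.002234 mol; n(NaOH) added = 0.2401 x 0.01417 = 0.003402 mol.
Base is in excess by 0.003402 - 0.002234 = 0.001169 mol in a total volume of 0.03938 L.
[OH^-] = 0.001169/0.03938 = 0.02968 M, so pOH = 1.53 and pH = 14.00 - 1.53 = 12.47.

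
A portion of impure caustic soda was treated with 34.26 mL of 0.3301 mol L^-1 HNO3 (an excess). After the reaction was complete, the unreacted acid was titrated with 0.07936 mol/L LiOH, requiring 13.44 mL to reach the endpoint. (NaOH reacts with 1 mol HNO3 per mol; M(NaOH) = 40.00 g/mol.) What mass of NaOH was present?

0.410 g

Total n(HNO3) added = 0.3301 x 0.03426 = 0.01131 mol.
n(LiOH) used = 0.07936 x 0.01344 = 0.001067 mol, which equals the excess n(HNO3).
So n(HNO3) consumed by the sample = 0.01131 - 0.001067 = 0.01024 mol.
n(NaOH) = 0.01024 / 1 = 0.01024 mol.
mass = 0.01024 mol x 40.00 g/mol = 0.410 g.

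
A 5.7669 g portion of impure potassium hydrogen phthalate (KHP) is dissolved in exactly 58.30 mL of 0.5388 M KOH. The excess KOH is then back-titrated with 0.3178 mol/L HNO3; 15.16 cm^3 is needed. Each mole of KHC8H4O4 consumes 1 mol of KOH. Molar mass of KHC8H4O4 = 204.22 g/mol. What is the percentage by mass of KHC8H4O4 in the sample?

Total n(KOH) added = 0.5388 x 0.05830 = 0.03141 mol.
n(HNO3) used = 0.3178 x 0.01516 = 0.004818 mol, which equals the excess n(KOH).
So n(KOH) consumed by the sample = 0.03141 - 0.004818 = 0.02659 mol.
n(KHC8H4O4) = 0.02659 / 1 = 0.02659 mol.
mass KHC8H4O4 = 0.02659 x 204.22 = 5.431 g, so %KHC8H4O4 = 5.431/5.7669 x 100 = 94.2%.

94.2%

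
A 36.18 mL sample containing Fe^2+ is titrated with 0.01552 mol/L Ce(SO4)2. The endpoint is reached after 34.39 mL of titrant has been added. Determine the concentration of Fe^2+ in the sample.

0.0148 M

n(Ce(SO4)2) = 0.01552 x 0.03439 = 0.0005337 mol.
From the balanced equation, 1 mol Ce(SO4)2 reacts with 1 mol Fe^2+, so n(Fe^2+) = 0.0005337 x 1/1 = 0.0005337 mol.
[Fe^2+] = 0.0005337 / 0.03618 L = 0.0148 M.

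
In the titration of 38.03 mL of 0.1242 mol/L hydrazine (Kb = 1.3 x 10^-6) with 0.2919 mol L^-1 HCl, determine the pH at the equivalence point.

n(N2H4) = 0.1242 x 0.03803 = 0.004723 mol; V(HCl) at equivalence = 0.004723/0.2919 = 0.01618 L.
At equivalence the base is fully converted to N2H5+; total volume = 0.05421 L, so [N2H5+] = 0.004723/0.05421 = 0.08713 M.
Ka(N2H5+) = Kw/Kb = 1.0e-14 / 1.3 x 10^-6 = 7.69e-9.
[H^+] = sqrt(Ka x [N2H5+]) = sqrt(7.69e-9 x 0.08713) = 2.59e-5 M.
pH = -log(2.59e-5) = 4.59.

4.59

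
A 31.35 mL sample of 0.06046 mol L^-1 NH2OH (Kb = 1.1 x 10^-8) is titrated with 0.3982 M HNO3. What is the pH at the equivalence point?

3.66

n(NH2OH) = 0.06046 x 0.03135 = 0.001895 mol; V(HNO3) at equivalence = 0.001895/0.3982 = 0.004760 L.
At equivalence the base is fully converted to NH3OH+; total volume = 0.03611 L, so [NH3OH+] = 0.001895/0.03611 = 0.05249 M.
Ka(NH3OH+) = Kw/Kb = 1.0e-14 / 1.1 x 10^-8 = 9.09e-7.
[H^+] = sqrt(Ka x [NH3OH+]) = sqrt(9.09e-7 x 0.05249) = 0.000218 M.
pH = -log(0.000218) = 3.66.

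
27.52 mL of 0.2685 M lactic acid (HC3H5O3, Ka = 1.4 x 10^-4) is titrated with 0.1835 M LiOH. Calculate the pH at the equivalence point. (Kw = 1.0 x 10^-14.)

8.45

n(HC3H5O3) = 0.2685 x 0.02752 = 0.007389 mol; V(LiOH) at equivalence = 0.007389/0.1835 = 0.04027 L.
At equivalence all the acid is converted to C3H5O3-; total volume = 0.02752 + 0.04027 = 0.06779 L, so [C3H5O3-] = 0.007389/0.06779 = 0.1090 M.
Kb = Kw/Ka = 1.0e-14 / 1.4 x 10^-4 = 7.14e-11.
[OH^-] = sqrt(Kb x [C3H5O3-]) = sqrt(7.14e-11 x 0.1090) = 2.79e-6 M.
pOH = 5.55, so pH = 14.00 - 5.55 = 8.45.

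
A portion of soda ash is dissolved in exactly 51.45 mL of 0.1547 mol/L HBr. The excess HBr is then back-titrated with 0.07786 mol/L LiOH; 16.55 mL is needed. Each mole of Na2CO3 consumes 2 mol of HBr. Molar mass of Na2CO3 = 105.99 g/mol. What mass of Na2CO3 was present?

0.354 g

Total n(HBr) added = 0.1547 x 0.05145 = 0.007959 mol.
n(LiOH) used = 0.07786 x 0.01655 = 0.001289 mol, which equals the excess n(HBr).
So n(HBr) consumed by the sample = 0.007959 - 0.001289 = 0.006671 mol.
n(Na2CO3) = 0.006671 / 2 = 0.003335 mol.
mass = 0.003335 mol x 105.99 g/mol = 0.354 g.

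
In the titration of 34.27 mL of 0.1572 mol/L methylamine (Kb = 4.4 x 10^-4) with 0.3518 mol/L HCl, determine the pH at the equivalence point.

5.80

n(CH3NH2) = 0.1572 x 0.03427 = 0.005387 mol; V(HCl) at equivalence = 0.005387/0.3518 = 0.01531 L.
At equivalence the base is fully converted to CH3NH3+; total volume = 0.04958 L, so [CH3NH3+] = 0.005387/0.04958 = 0.1087 M.
Ka(CH3NH3+) = Kw/Kb = 1.0e-14 / 4.4 x 10^-4 = 2.27e-11.
[H^+] = sqrt(Ka x [CH3NH3+]) = sqrt(2.27e-11 x 0.1087) = 1.57e-6 M.
pH = -log(1.57e-6) = 5.80.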